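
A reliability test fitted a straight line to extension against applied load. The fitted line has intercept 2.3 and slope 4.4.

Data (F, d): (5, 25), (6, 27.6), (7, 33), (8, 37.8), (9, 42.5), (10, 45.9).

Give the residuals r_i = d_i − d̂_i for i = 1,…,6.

0.7, -1.1, -0.1, 0.3, 0.6, -0.4

F=5: d̂ = 2.3 + 4.4·5 = 24.3; r = 25 − 24.3 = 0.7
F=6: d̂ = 2.3 + 4.4·6 = 28.7; r = 27.6 − 28.7 = -1.1
F=7: d̂ = 2.3 + 4.4·7 = 33.1; r = 33 − 33.1 = -0.1
F=8: d̂ = 2.3 + 4.4·8 = 37.5; r = 37.8 − 37.5 = 0.3
F=9: d̂ = 2.3 + 4.4·9 = 41.9; r = 42.5 − 41.9 = 0.6
F=10: d̂ = 2.3 + 4.4·10 = 46.3; r = 45.9 − 46.3 = -0.4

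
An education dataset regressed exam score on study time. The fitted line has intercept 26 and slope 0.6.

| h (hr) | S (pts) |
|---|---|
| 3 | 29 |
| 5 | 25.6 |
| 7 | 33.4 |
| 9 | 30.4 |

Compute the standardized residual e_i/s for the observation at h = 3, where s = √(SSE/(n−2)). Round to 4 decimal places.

0.3447

h=3: Ŝ = 26 + 0.6·3 = 27.8; e = 29 − 27.8 = 1.2
h=5: Ŝ = 26 + 0.6·5 = 29; e = 25.6 − 29 = -3.4
h=7: Ŝ = 26 + 0.6·7 = 30.2; e = 33.4 − 30.2 = 3.2
h=9: Ŝ = 26 + 0.6·9 = 31.4; e = 30.4 − 31.4 = -1
SSE = 1.44 + 11.56 + 10.24 + 1 = 24.24
s = √(24.24/2) = 3.48138
e/s = 1.2 / 3.48138 = 0.3447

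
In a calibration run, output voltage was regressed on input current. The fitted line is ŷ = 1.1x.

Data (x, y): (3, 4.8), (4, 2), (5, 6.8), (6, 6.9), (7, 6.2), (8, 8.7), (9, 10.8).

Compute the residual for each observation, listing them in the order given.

1.5, -2.4, 1.3, 0.3, -1.5, -0.1, 0.9

x=3: ŷ = 1.1·3 = 3.3; e = 4.8 − 3.3 = 1.5
x=4: ŷ = 1.1·4 = 4.4; e = 2 − 4.4 = -2.4
x=5: ŷ = 1.1·5 = 5.5; e = 6.8 − 5.5 = 1.3
x=6: ŷ = 1.1·6 = 6.6; e = 6.9 − 6.6 = 0.3
x=7: ŷ = 1.1·7 = 7.7; e = 6.2 − 7.7 = -1.5
x=8: ŷ = 1.1·8 = 8.8; e = 8.7 − 8.8 = -0.1
x=9: ŷ = 1.1·9 = 9.9; e = 10.8 − 9.9 = 0.9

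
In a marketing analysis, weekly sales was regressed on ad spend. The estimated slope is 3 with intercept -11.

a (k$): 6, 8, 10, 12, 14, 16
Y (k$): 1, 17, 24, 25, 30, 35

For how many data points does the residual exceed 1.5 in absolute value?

a=6: Ŷ = -11 + 3·6 = 7; e = 1 − 7 = -6
a=8: Ŷ = -11 + 3·8 = 13; e = 17 − 13 = 4
a=10: Ŷ = -11 + 3·10 = 19; e = 24 − 19 = 5
a=12: Ŷ = -11 + 3·12 = 25; e = 25 − 25 = 0
a=14: Ŷ = -11 + 3·14 = 31; e = 30 − 31 = -1
a=16: Ŷ = -11 + 3·16 = 37; e = 35 − 37 = -2
|e| > 1.5: a=6 (|e|=6), a=8 (|e|=4), a=10 (|e|=5), a=16 (|e|=2) → 4

4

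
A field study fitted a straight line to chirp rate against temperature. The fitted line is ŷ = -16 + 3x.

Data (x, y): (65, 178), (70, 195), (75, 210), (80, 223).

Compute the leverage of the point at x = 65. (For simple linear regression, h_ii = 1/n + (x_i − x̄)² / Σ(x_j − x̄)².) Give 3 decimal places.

h = 0.700

x̄ = (65 + 70 + 75 + 80)/4 = 72.5
Σ(x − x̄)² = 56.25 + 6.25 + 6.25 + 56.25 = 125
h = 1/4 + (-7.5)²/125 = 0.25 + 0.45 = 0.700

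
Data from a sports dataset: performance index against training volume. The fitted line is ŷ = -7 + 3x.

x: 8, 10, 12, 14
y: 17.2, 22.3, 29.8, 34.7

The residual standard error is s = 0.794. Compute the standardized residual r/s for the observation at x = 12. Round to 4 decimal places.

1.0076

ŷ = -7 + 3·12 = 29
r = 29.8 − 29 = 0.8
r/s = 0.8 / 0.794 = 1.0076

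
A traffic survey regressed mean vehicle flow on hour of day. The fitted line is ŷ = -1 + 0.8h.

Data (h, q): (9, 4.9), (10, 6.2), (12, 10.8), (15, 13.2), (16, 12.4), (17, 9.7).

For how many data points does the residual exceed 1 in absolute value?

4

h=9: ŷ = -1 + 0.8·9 = 6.2; r = 4.9 − 6.2 = -1.3
h=10: ŷ = -1 + 0.8·10 = 7; r = 6.2 − 7 = -0.8
h=12: ŷ = -1 + 0.8·12 = 8.6; r = 10.8 − 8.6 = 2.2
h=15: ŷ = -1 + 0.8·15 = 11; r = 13.2 − 11 = 2.2
h=16: ŷ = -1 + 0.8·16 = 11.8; r = 12.4 − 11.8 = 0.6
h=17: ŷ = -1 + 0.8·17 = 12.6; r = 9.7 − 12.6 = -2.9
|r| > 1: h=9 (|r|=1.3), h=12 (|r|=2.2), h=15 (|r|=2.2), h=17 (|r|=2.9) → 4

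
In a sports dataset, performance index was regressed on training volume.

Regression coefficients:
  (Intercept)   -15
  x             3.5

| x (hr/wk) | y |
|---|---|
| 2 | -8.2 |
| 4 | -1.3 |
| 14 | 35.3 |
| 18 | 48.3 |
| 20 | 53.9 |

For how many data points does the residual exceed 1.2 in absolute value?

x=2: ŷ = -15 + 3.5·2 = -8; e = -8.2 − (-8) = -0.2
x=4: ŷ = -15 + 3.5·4 = -1; e = -1.3 − (-1) = -0.3
x=14: ŷ = -15 + 3.5·14 = 34; e = 35.3 − 34 = 1.3
x=18: ŷ = -15 + 3.5·18 = 48; e = 48.3 − 48 = 0.3
x=20: ŷ = -15 + 3.5·20 = 55; e = 53.9 − 55 = -1.1
|e| > 1.2: x=14 (|e|=1.3) → 1

1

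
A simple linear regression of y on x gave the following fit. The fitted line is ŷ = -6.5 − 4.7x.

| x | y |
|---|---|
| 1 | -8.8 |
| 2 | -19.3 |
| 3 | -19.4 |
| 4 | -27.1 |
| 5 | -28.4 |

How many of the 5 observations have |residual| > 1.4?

4

x=1: ŷ = -6.5 − 4.7·1 = -11.2; e = -8.8 − (-11.2) = 2.4
x=2: ŷ = -6.5 − 4.7·2 = -15.9; e = -19.3 − (-15.9) = -3.4
x=3: ŷ = -6.5 − 4.7·3 = -20.6; e = -19.4 − (-20.6) = 1.2
x=4: ŷ = -6.5 − 4.7·4 = -25.3; e = -27.1 − (-25.3) = -1.8
x=5: ŷ = -6.5 − 4.7·5 = -30; e = -28.4 − (-30) = 1.6
|e| > 1.4: x=1 (|e|=2.4), x=2 (|e|=3.4), x=4 (|e|=1.8), x=5 (|e|=1.6) → 4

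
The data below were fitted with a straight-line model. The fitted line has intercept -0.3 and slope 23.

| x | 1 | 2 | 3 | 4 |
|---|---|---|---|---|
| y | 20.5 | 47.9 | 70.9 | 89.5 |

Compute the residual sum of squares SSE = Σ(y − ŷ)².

SSE = 19.36

x=1: ŷ = -0.3 + 23·1 = 22.7; e = 20.5 − 22.7 = -2.2
x=2: ŷ = -0.3 + 23·2 = 45.7; e = 47.9 − 45.7 = 2.2
x=3: ŷ = -0.3 + 23·3 = 68.7; e = 70.9 − 68.7 = 2.2
x=4: ŷ = -0.3 + 23·4 = 91.7; e = 89.5 − 91.7 = -2.2
SSE = 4.84 + 4.84 + 4.84 + 4.84 = 19.36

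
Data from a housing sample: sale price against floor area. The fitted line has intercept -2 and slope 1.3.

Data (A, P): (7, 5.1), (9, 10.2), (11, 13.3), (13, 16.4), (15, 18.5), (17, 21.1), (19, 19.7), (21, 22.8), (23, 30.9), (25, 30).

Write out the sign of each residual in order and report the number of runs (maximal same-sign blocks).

A=7: ŷ = -2 + 1.3·7 = 7.1; e = 5.1 − 7.1 = -2
A=9: ŷ = -2 + 1.3·9 = 9.7; e = 10.2 − 9.7 = 0.5
A=11: ŷ = -2 + 1.3·11 = 12.3; e = 13.3 − 12.3 = 1
A=13: ŷ = -2 + 1.3·13 = 14.9; e = 16.4 − 14.9 = 1.5
A=15: ŷ = -2 + 1.3·15 = 17.5; e = 18.5 − 17.5 = 1
A=17: ŷ = -2 + 1.3·17 = 20.1; e = 21.1 − 20.1 = 1
A=19: ŷ = -2 + 1.3·19 = 22.7; e = 19.7 − 22.7 = -3
A=21: ŷ = -2 + 1.3·21 = 25.3; e = 22.8 − 25.3 = -2.5
A=23: ŷ = -2 + 1.3·23 = 27.9; e = 30.9 − 27.9 = 3
A=25: ŷ = -2 + 1.3·25 = 30.5; e = 30 − 30.5 = -0.5
Signs: − + + + + + − − + −
Runs: −×1, +×5, −×2, +×1, −×1 → 5

5 runs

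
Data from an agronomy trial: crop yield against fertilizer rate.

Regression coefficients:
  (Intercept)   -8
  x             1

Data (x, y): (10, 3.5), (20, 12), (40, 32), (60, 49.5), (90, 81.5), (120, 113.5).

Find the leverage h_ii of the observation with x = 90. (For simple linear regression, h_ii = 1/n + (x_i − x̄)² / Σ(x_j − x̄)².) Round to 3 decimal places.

x̄ = (10 + 20 + 40 + 60 + 90 + 120)/6 = 56.6667
Σ(x − x̄)² = 2177.78 + 1344.44 + 277.778 + 11.1111 + 1111.11 + 4011.11 = 8933.33
h = 1/6 + (33.3333)²/8933.33 = 0.166667 + 0.124378 = 0.291

h = 0.291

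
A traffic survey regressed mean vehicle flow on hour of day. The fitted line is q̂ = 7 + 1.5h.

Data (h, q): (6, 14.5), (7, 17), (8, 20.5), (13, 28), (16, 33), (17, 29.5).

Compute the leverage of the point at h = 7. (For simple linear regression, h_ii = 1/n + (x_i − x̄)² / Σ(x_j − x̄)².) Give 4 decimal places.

h = 0.3179

h̄ = (6 + 7 + 8 + 13 + 16 + 17)/6 = 11.1667
Σ(h − h̄)² = 26.6944 + 17.3611 + 10.0278 + 3.36111 + 23.3611 + 34.0278 = 114.833
h = 1/6 + (-4.16667)²/114.833 = 0.166667 + 0.151185 = 0.3179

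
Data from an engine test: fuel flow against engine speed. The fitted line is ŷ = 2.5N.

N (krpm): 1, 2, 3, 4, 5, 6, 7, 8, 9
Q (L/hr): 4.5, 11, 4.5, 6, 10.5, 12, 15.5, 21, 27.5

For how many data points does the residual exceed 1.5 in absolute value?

N=1: ŷ = 2.5·1 = 2.5; e = 4.5 − 2.5 = 2
N=2: ŷ = 2.5·2 = 5; e = 11 − 5 = 6
N=3: ŷ = 2.5·3 = 7.5; e = 4.5 − 7.5 = -3
N=4: ŷ = 2.5·4 = 10; e = 6 − 10 = -4
N=5: ŷ = 2.5·5 = 12.5; e = 10.5 − 12.5 = -2
N=6: ŷ = 2.5·6 = 15; e = 12 − 15 = -3
N=7: ŷ = 2.5·7 = 17.5; e = 15.5 − 17.5 = -2
N=8: ŷ = 2.5·8 = 20; e = 21 − 20 = 1
N=9: ŷ = 2.5·9 = 22.5; e = 27.5 − 22.5 = 5
|e| > 1.5: N=1 (|e|=2), N=2 (|e|=6), N=3 (|e|=3), N=4 (|e|=4), N=5 (|e|=2), N=6 (|e|=3), N=7 (|e|=2), N=9 (|e|=5) → 8

8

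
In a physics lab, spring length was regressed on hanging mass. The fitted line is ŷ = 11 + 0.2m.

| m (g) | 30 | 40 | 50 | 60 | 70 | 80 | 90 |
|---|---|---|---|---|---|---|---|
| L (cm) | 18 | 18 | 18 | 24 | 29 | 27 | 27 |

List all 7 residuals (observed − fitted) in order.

m=30: ŷ = 11 + 0.2·30 = 17; e = 18 − 17 = 1
m=40: ŷ = 11 + 0.2·40 = 19; e = 18 − 19 = -1
m=50: ŷ = 11 + 0.2·50 = 21; e = 18 − 21 = -3
m=60: ŷ = 11 + 0.2·60 = 23; e = 24 − 23 = 1
m=70: ŷ = 11 + 0.2·70 = 25; e = 29 − 25 = 4
m=80: ŷ = 11 + 0.2·80 = 27; e = 27 − 27 = 0
m=90: ŷ = 11 + 0.2·90 = 29; e = 27 − 29 = -2

1, -1, -3, 1, 4, 0, -2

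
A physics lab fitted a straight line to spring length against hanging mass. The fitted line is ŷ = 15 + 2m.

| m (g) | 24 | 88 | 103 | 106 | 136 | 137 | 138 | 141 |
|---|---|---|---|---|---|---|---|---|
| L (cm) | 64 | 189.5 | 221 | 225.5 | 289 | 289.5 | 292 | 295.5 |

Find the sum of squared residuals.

m=24: ŷ = 15 + 2·24 = 63; e = 64 − 63 = 1
m=88: ŷ = 15 + 2·88 = 191; e = 189.5 − 191 = -1.5
m=103: ŷ = 15 + 2·103 = 221; e = 221 − 221 = 0
m=106: ŷ = 15 + 2·106 = 227; e = 225.5 − 227 = -1.5
m=136: ŷ = 15 + 2·136 = 287; e = 289 − 287 = 2
m=137: ŷ = 15 + 2·137 = 289; e = 289.5 − 289 = 0.5
m=138: ŷ = 15 + 2·138 = 291; e = 292 − 291 = 1
m=141: ŷ = 15 + 2·141 = 297; e = 295.5 − 297 = -1.5
SSE = 1 + 2.25 + 0 + 2.25 + 4 + 0.25 + 1 + 2.25 = 13

SSE = 13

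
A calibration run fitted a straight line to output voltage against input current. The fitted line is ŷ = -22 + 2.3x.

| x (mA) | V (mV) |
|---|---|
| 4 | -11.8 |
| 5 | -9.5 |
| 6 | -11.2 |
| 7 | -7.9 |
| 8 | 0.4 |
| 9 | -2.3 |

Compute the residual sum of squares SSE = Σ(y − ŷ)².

SSE = 32

x=4: ŷ = -22 + 2.3·4 = -12.8; e = -11.8 − (-12.8) = 1
x=5: ŷ = -22 + 2.3·5 = -10.5; e = -9.5 − (-10.5) = 1
x=6: ŷ = -22 + 2.3·6 = -8.2; e = -11.2 − (-8.2) = -3
x=7: ŷ = -22 + 2.3·7 = -5.9; e = -7.9 − (-5.9) = -2
x=8: ŷ = -22 + 2.3·8 = -3.6; e = 0.4 − (-3.6) = 4
x=9: ŷ = -22 + 2.3·9 = -1.3; e = -2.3 − (-1.3) = -1
SSE = 1 + 1 + 9 + 4 + 16 + 1 = 32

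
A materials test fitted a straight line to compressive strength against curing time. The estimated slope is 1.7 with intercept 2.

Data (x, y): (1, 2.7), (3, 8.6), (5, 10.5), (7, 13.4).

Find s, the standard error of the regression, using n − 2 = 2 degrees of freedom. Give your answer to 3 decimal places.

x=1: ŷ = 2 + 1.7·1 = 3.7; e = 2.7 − 3.7 = -1
x=3: ŷ = 2 + 1.7·3 = 7.1; e = 8.6 − 7.1 = 1.5
x=5: ŷ = 2 + 1.7·5 = 10.5; e = 10.5 − 10.5 = 0
x=7: ŷ = 2 + 1.7·7 = 13.9; e = 13.4 − 13.9 = -0.5
SSE = 1 + 2.25 + 0 + 0.25 = 3.5
s = √(3.5/2) = √1.75 ≈ 1.323

s = 1.323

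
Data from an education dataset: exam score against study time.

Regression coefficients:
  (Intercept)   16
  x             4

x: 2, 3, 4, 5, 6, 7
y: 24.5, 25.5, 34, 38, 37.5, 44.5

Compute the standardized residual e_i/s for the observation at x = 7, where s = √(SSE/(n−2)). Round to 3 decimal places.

0.218

x=2: ŷ = 16 + 4·2 = 24; e = 24.5 − 24 = 0.5
x=3: ŷ = 16 + 4·3 = 28; e = 25.5 − 28 = -2.5
x=4: ŷ = 16 + 4·4 = 32; e = 34 − 32 = 2
x=5: ŷ = 16 + 4·5 = 36; e = 38 − 36 = 2
x=6: ŷ = 16 + 4·6 = 40; e = 37.5 − 40 = -2.5
x=7: ŷ = 16 + 4·7 = 44; e = 44.5 − 44 = 0.5
SSE = 0.25 + 6.25 + 4 + 4 + 6.25 + 0.25 = 21
s = √(21/4) = 2.29129
e/s = 0.5 / 2.29129 = 0.218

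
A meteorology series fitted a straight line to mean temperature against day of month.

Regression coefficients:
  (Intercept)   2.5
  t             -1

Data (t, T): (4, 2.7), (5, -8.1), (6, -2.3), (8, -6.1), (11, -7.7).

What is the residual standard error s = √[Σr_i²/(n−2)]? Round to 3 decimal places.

t=4: T̂ = 2.5 − 4 = -1.5; r = 2.7 − (-1.5) = 4.2
t=5: T̂ = 2.5 − 5 = -2.5; r = -8.1 − (-2.5) = -5.6
t=6: T̂ = 2.5 − 6 = -3.5; r = -2.3 − (-3.5) = 1.2
t=8: T̂ = 2.5 − 8 = -5.5; r = -6.1 − (-5.5) = -0.6
t=11: T̂ = 2.5 − 11 = -8.5; r = -7.7 − (-8.5) = 0.8
SSE = 17.64 + 31.36 + 1.44 + 0.36 + 0.64 = 51.44
s = √(51.44/3) = √17.1467 ≈ 4.141

s = 4.141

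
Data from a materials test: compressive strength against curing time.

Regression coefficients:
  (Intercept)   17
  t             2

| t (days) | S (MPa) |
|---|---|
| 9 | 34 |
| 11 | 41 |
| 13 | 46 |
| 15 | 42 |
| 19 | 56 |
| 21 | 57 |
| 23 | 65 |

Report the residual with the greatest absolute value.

t=9: ŷ = 17 + 2·9 = 35; e = 34 − 35 = -1
t=11: ŷ = 17 + 2·11 = 39; e = 41 − 39 = 2
t=13: ŷ = 17 + 2·13 = 43; e = 46 − 43 = 3
t=15: ŷ = 17 + 2·15 = 47; e = 42 − 47 = -5
t=19: ŷ = 17 + 2·19 = 55; e = 56 − 55 = 1
t=21: ŷ = 17 + 2·21 = 59; e = 57 − 59 = -2
t=23: ŷ = 17 + 2·23 = 63; e = 65 − 63 = 2
Largest |e| is 5 at t = 15, residual -5.

e = -5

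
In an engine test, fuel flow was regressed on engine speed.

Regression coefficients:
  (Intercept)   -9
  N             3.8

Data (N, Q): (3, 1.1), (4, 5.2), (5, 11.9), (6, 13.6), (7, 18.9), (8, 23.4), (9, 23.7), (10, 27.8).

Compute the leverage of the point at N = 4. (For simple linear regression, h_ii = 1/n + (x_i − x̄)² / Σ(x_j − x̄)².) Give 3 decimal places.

h = 0.274

N̄ = (3 + 4 + 5 + 6 + 7 + 8 + 9 + 10)/8 = 6.5
Σ(N − N̄)² = 12.25 + 6.25 + 2.25 + 0.25 + 0.25 + 2.25 + 6.25 + 12.25 = 42
h = 1/8 + (-2.5)²/42 = 0.125 + 0.14881 = 0.274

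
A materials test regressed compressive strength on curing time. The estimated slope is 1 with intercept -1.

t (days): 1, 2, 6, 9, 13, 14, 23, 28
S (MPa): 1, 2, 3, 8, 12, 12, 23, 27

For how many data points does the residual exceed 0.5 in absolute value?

5

t=1: Ŝ = -1 + 1 = 0; r = 1 − 0 = 1
t=2: Ŝ = -1 + 2 = 1; r = 2 − 1 = 1
t=6: Ŝ = -1 + 6 = 5; r = 3 − 5 = -2
t=9: Ŝ = -1 + 9 = 8; r = 8 − 8 = 0
t=13: Ŝ = -1 + 13 = 12; r = 12 − 12 = 0
t=14: Ŝ = -1 + 14 = 13; r = 12 − 13 = -1
t=23: Ŝ = -1 + 23 = 22; r = 23 − 22 = 1
t=28: Ŝ = -1 + 28 = 27; r = 27 − 27 = 0
|r| > 0.5: t=1 (|r|=1), t=2 (|r|=1), t=6 (|r|=2), t=14 (|r|=1), t=23 (|r|=1) → 5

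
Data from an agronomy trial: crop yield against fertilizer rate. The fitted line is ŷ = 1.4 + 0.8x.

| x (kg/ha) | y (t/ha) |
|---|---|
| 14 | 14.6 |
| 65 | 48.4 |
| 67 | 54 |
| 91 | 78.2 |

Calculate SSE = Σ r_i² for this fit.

x=14: ŷ = 1.4 + 0.8·14 = 12.6; r = 14.6 − 12.6 = 2
x=65: ŷ = 1.4 + 0.8·65 = 53.4; r = 48.4 − 53.4 = -5
x=67: ŷ = 1.4 + 0.8·67 = 55; r = 54 − 55 = -1
x=91: ŷ = 1.4 + 0.8·91 = 74.2; r = 78.2 − 74.2 = 4
SSE = 4 + 25 + 1 + 16 = 46

SSE = 46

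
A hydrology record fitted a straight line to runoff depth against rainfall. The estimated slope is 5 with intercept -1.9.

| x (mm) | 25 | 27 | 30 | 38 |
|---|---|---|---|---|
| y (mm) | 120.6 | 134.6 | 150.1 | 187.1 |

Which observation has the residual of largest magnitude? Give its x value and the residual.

x=25: ŷ = -1.9 + 5·25 = 123.1; e = 120.6 − 123.1 = -2.5
x=27: ŷ = -1.9 + 5·27 = 133.1; e = 134.6 − 133.1 = 1.5
x=30: ŷ = -1.9 + 5·30 = 148.1; e = 150.1 − 148.1 = 2
x=38: ŷ = -1.9 + 5·38 = 188.1; e = 187.1 − 188.1 = -1
Largest |e| is 2.5 at x = 25, residual -2.5.

x = 25, e = -2.5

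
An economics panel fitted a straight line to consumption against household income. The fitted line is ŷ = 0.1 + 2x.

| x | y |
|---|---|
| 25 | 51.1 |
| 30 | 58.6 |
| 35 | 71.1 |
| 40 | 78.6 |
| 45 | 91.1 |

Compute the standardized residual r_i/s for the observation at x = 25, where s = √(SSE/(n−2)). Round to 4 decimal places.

x=25: ŷ = 0.1 + 2·25 = 50.1; r = 51.1 − 50.1 = 1
x=30: ŷ = 0.1 + 2·30 = 60.1; r = 58.6 − 60.1 = -1.5
x=35: ŷ = 0.1 + 2·35 = 70.1; r = 71.1 − 70.1 = 1
x=40: ŷ = 0.1 + 2·40 = 80.1; r = 78.6 − 80.1 = -1.5
x=45: ŷ = 0.1 + 2·45 = 90.1; r = 91.1 − 90.1 = 1
SSE = 1 + 2.25 + 1 + 2.25 + 1 = 7.5
s = √(7.5/3) = 1.58114
r/s = 1 / 1.58114 = 0.6325

0.6325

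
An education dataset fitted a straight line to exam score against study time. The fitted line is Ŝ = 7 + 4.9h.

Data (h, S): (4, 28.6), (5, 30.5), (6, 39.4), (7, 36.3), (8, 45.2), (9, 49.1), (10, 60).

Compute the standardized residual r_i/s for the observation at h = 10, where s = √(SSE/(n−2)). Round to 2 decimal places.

1.15

h=4: Ŝ = 7 + 4.9·4 = 26.6; r = 28.6 − 26.6 = 2
h=5: Ŝ = 7 + 4.9·5 = 31.5; r = 30.5 − 31.5 = -1
h=6: Ŝ = 7 + 4.9·6 = 36.4; r = 39.4 − 36.4 = 3
h=7: Ŝ = 7 + 4.9·7 = 41.3; r = 36.3 − 41.3 = -5
h=8: Ŝ = 7 + 4.9·8 = 46.2; r = 45.2 − 46.2 = -1
h=9: Ŝ = 7 + 4.9·9 = 51.1; r = 49.1 − 51.1 = -2
h=10: Ŝ = 7 + 4.9·10 = 56; r = 60 − 56 = 4
SSE = 4 + 1 + 9 + 25 + 1 + 4 + 16 = 60
s = √(60/5) = 3.4641
r/s = 4 / 3.4641 = 1.15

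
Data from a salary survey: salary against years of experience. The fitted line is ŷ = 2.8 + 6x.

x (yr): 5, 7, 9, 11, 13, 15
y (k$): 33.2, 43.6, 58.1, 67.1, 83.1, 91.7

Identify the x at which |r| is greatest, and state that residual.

x = 13, r = 2.3

x=5: ŷ = 2.8 + 6·5 = 32.8; r = 33.2 − 32.8 = 0.4
x=7: ŷ = 2.8 + 6·7 = 44.8; r = 43.6 − 44.8 = -1.2
x=9: ŷ = 2.8 + 6·9 = 56.8; r = 58.1 − 56.8 = 1.3
x=11: ŷ = 2.8 + 6·11 = 68.8; r = 67.1 − 68.8 = -1.7
x=13: ŷ = 2.8 + 6·13 = 80.8; r = 83.1 − 80.8 = 2.3
x=15: ŷ = 2.8 + 6·15 = 92.8; r = 91.7 − 92.8 = -1.1
Largest |r| is 2.3 at x = 13, residual 2.3.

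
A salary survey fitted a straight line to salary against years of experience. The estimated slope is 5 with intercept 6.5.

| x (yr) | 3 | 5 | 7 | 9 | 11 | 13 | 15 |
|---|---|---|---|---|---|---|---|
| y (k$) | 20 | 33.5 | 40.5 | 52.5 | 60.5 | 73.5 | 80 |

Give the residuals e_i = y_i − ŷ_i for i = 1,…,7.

-1.5, 2, -1, 1, -1, 2, -1.5

x=3: ŷ = 6.5 + 5·3 = 21.5; e = 20 − 21.5 = -1.5
x=5: ŷ = 6.5 + 5·5 = 31.5; e = 33.5 − 31.5 = 2
x=7: ŷ = 6.5 + 5·7 = 41.5; e = 40.5 − 41.5 = -1
x=9: ŷ = 6.5 + 5·9 = 51.5; e = 52.5 − 51.5 = 1
x=11: ŷ = 6.5 + 5·11 = 61.5; e = 60.5 − 61.5 = -1
x=13: ŷ = 6.5 + 5·13 = 71.5; e = 73.5 − 71.5 = 2
x=15: ŷ = 6.5 + 5·15 = 81.5; e = 80 − 81.5 = -1.5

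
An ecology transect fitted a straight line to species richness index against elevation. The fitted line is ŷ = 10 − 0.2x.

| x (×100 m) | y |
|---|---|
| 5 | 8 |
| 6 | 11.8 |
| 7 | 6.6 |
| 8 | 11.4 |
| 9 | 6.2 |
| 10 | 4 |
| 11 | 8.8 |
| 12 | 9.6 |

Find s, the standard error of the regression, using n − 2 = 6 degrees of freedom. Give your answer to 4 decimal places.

x=5: ŷ = 10 − 0.2·5 = 9; r = 8 − 9 = -1
x=6: ŷ = 10 − 0.2·6 = 8.8; r = 11.8 − 8.8 = 3
x=7: ŷ = 10 − 0.2·7 = 8.6; r = 6.6 − 8.6 = -2
x=8: ŷ = 10 − 0.2·8 = 8.4; r = 11.4 − 8.4 = 3
x=9: ŷ = 10 − 0.2·9 = 8.2; r = 6.2 − 8.2 = -2
x=10: ŷ = 10 − 0.2·10 = 8; r = 4 − 8 = -4
x=11: ŷ = 10 − 0.2·11 = 7.8; r = 8.8 − 7.8 = 1
x=12: ŷ = 10 − 0.2·12 = 7.6; r = 9.6 − 7.6 = 2
SSE = 1 + 9 + 4 + 9 + 4 + 16 + 1 + 4 = 48
s = √(48/6) = √8 ≈ 2.8284

s = 2.8284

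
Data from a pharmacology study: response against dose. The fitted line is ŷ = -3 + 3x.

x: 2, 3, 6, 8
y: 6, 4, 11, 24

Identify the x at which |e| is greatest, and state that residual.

x=2: ŷ = -3 + 3·2 = 3; e = 6 − 3 = 3
x=3: ŷ = -3 + 3·3 = 6; e = 4 − 6 = -2
x=6: ŷ = -3 + 3·6 = 15; e = 11 − 15 = -4
x=8: ŷ = -3 + 3·8 = 21; e = 24 − 21 = 3
Largest |e| is 4 at x = 6, residual -4.

x = 6, e = -4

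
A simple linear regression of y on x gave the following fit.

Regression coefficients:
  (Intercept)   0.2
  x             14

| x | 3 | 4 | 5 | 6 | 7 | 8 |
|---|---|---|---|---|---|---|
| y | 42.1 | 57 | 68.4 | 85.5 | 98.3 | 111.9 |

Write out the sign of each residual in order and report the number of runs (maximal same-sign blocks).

x=3: ŷ = 0.2 + 14·3 = 42.2; e = 42.1 − 42.2 = -0.1
x=4: ŷ = 0.2 + 14·4 = 56.2; e = 57 − 56.2 = 0.8
x=5: ŷ = 0.2 + 14·5 = 70.2; e = 68.4 − 70.2 = -1.8
x=6: ŷ = 0.2 + 14·6 = 84.2; e = 85.5 − 84.2 = 1.3
x=7: ŷ = 0.2 + 14·7 = 98.2; e = 98.3 − 98.2 = 0.1
x=8: ŷ = 0.2 + 14·8 = 112.2; e = 111.9 − 112.2 = -0.3
Signs: − + − + + −
Runs: −×1, +×1, −×1, +×2, −×1 → 5

5 runs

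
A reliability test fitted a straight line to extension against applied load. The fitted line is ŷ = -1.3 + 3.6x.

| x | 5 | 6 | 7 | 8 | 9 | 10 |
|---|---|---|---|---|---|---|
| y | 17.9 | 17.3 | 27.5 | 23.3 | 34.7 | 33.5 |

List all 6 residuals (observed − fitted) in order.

x=5: ŷ = -1.3 + 3.6·5 = 16.7; r = 17.9 − 16.7 = 1.2
x=6: ŷ = -1.3 + 3.6·6 = 20.3; r = 17.3 − 20.3 = -3
x=7: ŷ = -1.3 + 3.6·7 = 23.9; r = 27.5 − 23.9 = 3.6
x=8: ŷ = -1.3 + 3.6·8 = 27.5; r = 23.3 − 27.5 = -4.2
x=9: ŷ = -1.3 + 3.6·9 = 31.1; r = 34.7 − 31.1 = 3.6
x=10: ŷ = -1.3 + 3.6·10 = 34.7; r = 33.5 − 34.7 = -1.2

1.2, -3, 3.6, -4.2, 3.6, -1.2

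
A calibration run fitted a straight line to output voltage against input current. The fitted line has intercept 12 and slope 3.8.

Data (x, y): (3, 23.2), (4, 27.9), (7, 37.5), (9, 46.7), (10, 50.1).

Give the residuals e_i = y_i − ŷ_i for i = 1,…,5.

-0.2, 0.7, -1.1, 0.5, 0.1

x=3: ŷ = 12 + 3.8·3 = 23.4; e = 23.2 − 23.4 = -0.2
x=4: ŷ = 12 + 3.8·4 = 27.2; e = 27.9 − 27.2 = 0.7
x=7: ŷ = 12 + 3.8·7 = 38.6; e = 37.5 − 38.6 = -1.1
x=9: ŷ = 12 + 3.8·9 = 46.2; e = 46.7 − 46.2 = 0.5
x=10: ŷ = 12 + 3.8·10 = 50; e = 50.1 − 50 = 0.1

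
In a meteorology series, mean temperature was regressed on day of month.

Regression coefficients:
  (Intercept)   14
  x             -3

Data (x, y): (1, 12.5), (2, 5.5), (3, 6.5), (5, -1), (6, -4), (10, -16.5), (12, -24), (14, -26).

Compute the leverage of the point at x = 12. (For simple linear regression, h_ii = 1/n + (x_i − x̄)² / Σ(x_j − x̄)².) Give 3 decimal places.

x̄ = (1 + 2 + 3 + 5 + 6 + 10 + 12 + 14)/8 = 6.625
Σ(x − x̄)² = 31.6406 + 21.3906 + 13.1406 + 2.64062 + 0.390625 + 11.3906 + 28.8906 + 54.3906 = 163.875
h = 1/8 + (5.375)²/163.875 = 0.125 + 0.176297 = 0.301

h = 0.301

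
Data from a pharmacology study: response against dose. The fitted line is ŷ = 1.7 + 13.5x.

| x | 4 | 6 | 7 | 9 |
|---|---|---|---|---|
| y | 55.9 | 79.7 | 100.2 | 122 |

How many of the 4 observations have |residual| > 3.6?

1

x=4: ŷ = 1.7 + 13.5·4 = 55.7; r = 55.9 − 55.7 = 0.2
x=6: ŷ = 1.7 + 13.5·6 = 82.7; r = 79.7 − 82.7 = -3
x=7: ŷ = 1.7 + 13.5·7 = 96.2; r = 100.2 − 96.2 = 4
x=9: ŷ = 1.7 + 13.5·9 = 123.2; r = 122 − 123.2 = -1.2
|r| > 3.6: x=7 (|r|=4) → 1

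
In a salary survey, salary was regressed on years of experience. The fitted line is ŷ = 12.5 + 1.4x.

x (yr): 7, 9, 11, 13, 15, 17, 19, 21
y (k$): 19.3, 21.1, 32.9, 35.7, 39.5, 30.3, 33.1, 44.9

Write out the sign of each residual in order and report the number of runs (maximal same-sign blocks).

4 runs

x=7: ŷ = 12.5 + 1.4·7 = 22.3; e = 19.3 − 22.3 = -3
x=9: ŷ = 12.5 + 1.4·9 = 25.1; e = 21.1 − 25.1 = -4
x=11: ŷ = 12.5 + 1.4·11 = 27.9; e = 32.9 − 27.9 = 5
x=13: ŷ = 12.5 + 1.4·13 = 30.7; e = 35.7 − 30.7 = 5
x=15: ŷ = 12.5 + 1.4·15 = 33.5; e = 39.5 − 33.5 = 6
x=17: ŷ = 12.5 + 1.4·17 = 36.3; e = 30.3 − 36.3 = -6
x=19: ŷ = 12.5 + 1.4·19 = 39.1; e = 33.1 − 39.1 = -6
x=21: ŷ = 12.5 + 1.4·21 = 41.9; e = 44.9 − 41.9 = 3
Signs: − − + + + − − +
Runs: −×2, +×3, −×2, +×1 → 4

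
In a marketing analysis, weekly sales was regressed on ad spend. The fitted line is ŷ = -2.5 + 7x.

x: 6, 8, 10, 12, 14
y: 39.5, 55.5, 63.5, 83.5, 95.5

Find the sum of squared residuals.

SSE = 24

x=6: ŷ = -2.5 + 7·6 = 39.5; e = 39.5 − 39.5 = 0
x=8: ŷ = -2.5 + 7·8 = 53.5; e = 55.5 − 53.5 = 2
x=10: ŷ = -2.5 + 7·10 = 67.5; e = 63.5 − 67.5 = -4
x=12: ŷ = -2.5 + 7·12 = 81.5; e = 83.5 − 81.5 = 2
x=14: ŷ = -2.5 + 7·14 = 95.5; e = 95.5 − 95.5 = 0
SSE = 0 + 4 + 16 + 4 + 0 = 24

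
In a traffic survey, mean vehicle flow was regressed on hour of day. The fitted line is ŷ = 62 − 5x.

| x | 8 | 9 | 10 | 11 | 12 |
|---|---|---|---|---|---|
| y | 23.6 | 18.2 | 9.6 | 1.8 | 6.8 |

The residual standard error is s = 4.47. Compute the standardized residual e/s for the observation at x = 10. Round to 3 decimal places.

ŷ = 62 − 5·10 = 12
e = 9.6 − 12 = -2.4
e/s = -2.4 / 4.47 = -0.537

-0.537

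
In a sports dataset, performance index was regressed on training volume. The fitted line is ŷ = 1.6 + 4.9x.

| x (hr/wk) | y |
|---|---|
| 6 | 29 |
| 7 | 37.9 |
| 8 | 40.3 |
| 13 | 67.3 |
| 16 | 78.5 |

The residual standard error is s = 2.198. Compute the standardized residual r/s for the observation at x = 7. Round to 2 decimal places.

0.91

ŷ = 1.6 + 4.9·7 = 35.9
r = 37.9 − 35.9 = 2
r/s = 2 / 2.198 = 0.91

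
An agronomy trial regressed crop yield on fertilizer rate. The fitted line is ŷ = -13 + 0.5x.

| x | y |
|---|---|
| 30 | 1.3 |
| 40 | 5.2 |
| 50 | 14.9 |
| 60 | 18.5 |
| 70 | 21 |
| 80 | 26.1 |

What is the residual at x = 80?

e = -0.9

ŷ = -13 + 0.5·80 = 27
e = 26.1 − 27 = -0.9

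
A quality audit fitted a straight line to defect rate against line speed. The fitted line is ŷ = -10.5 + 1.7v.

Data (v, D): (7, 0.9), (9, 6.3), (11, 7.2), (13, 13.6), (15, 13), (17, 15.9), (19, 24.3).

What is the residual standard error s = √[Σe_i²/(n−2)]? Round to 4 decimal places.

s = 2.1909

v=7: ŷ = -10.5 + 1.7·7 = 1.4; e = 0.9 − 1.4 = -0.5
v=9: ŷ = -10.5 + 1.7·9 = 4.8; e = 6.3 − 4.8 = 1.5
v=11: ŷ = -10.5 + 1.7·11 = 8.2; e = 7.2 − 8.2 = -1
v=13: ŷ = -10.5 + 1.7·13 = 11.6; e = 13.6 − 11.6 = 2
v=15: ŷ = -10.5 + 1.7·15 = 15; e = 13 − 15 = -2
v=17: ŷ = -10.5 + 1.7·17 = 18.4; e = 15.9 − 18.4 = -2.5
v=19: ŷ = -10.5 + 1.7·19 = 21.8; e = 24.3 − 21.8 = 2.5
SSE = 0.25 + 2.25 + 1 + 4 + 4 + 6.25 + 6.25 = 24
s = √(24/5) = √4.8 ≈ 2.1909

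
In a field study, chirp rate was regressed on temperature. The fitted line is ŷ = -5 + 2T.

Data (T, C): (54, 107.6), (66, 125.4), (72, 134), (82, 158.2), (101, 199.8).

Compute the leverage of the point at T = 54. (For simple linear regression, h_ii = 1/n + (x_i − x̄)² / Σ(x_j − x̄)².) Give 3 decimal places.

T̄ = (54 + 66 + 72 + 82 + 101)/5 = 75
Σ(T − T̄)² = 441 + 81 + 9 + 49 + 676 = 1256
h = 1/5 + (-21)²/1256 = 0.2 + 0.351115 = 0.551

h = 0.551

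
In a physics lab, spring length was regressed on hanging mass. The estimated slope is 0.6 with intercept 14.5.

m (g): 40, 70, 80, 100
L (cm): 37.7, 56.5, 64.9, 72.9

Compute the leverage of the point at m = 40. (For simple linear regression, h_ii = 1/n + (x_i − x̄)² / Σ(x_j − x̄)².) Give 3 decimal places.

h = 0.813

m̄ = (40 + 70 + 80 + 100)/4 = 72.5
Σ(m − m̄)² = 1056.25 + 6.25 + 56.25 + 756.25 = 1875
h = 1/4 + (-32.5)²/1875 = 0.25 + 0.563333 = 0.813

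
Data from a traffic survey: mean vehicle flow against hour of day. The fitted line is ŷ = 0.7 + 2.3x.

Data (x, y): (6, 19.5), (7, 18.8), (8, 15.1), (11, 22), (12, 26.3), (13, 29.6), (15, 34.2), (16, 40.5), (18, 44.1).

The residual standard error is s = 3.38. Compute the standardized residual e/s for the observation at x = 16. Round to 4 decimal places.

ŷ = 0.7 + 2.3·16 = 37.5
e = 40.5 − 37.5 = 3
e/s = 3 / 3.38 = 0.8876

0.8876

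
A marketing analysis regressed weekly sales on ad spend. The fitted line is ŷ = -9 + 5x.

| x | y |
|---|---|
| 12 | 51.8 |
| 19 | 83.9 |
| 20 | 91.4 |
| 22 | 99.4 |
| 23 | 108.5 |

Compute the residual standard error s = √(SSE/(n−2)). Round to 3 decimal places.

s = 2.162

x=12: ŷ = -9 + 5·12 = 51; e = 51.8 − 51 = 0.8
x=19: ŷ = -9 + 5·19 = 86; e = 83.9 − 86 = -2.1
x=20: ŷ = -9 + 5·20 = 91; e = 91.4 − 91 = 0.4
x=22: ŷ = -9 + 5·22 = 101; e = 99.4 − 101 = -1.6
x=23: ŷ = -9 + 5·23 = 106; e = 108.5 − 106 = 2.5
SSE = 0.64 + 4.41 + 0.16 + 2.56 + 6.25 = 14.02
s = √(14.02/3) = √4.67333 ≈ 2.162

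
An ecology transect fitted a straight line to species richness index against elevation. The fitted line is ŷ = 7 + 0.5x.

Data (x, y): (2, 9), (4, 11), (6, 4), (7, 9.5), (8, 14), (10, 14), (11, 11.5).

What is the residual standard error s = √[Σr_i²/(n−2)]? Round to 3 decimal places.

x=2: ŷ = 7 + 0.5·2 = 8; r = 9 − 8 = 1
x=4: ŷ = 7 + 0.5·4 = 9; r = 11 − 9 = 2
x=6: ŷ = 7 + 0.5·6 = 10; r = 4 − 10 = -6
x=7: ŷ = 7 + 0.5·7 = 10.5; r = 9.5 − 10.5 = -1
x=8: ŷ = 7 + 0.5·8 = 11; r = 14 − 11 = 3
x=10: ŷ = 7 + 0.5·10 = 12; r = 14 − 12 = 2
x=11: ŷ = 7 + 0.5·11 = 12.5; r = 11.5 − 12.5 = -1
SSE = 1 + 4 + 36 + 1 + 9 + 4 + 1 = 56
s = √(56/5) = √11.2 ≈ 3.347

s = 3.347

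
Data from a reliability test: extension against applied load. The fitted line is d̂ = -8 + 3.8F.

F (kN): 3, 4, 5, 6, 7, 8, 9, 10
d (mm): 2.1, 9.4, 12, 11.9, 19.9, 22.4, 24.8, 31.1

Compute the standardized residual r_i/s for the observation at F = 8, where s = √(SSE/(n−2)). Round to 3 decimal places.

F=3: d̂ = -8 + 3.8·3 = 3.4; r = 2.1 − 3.4 = -1.3
F=4: d̂ = -8 + 3.8·4 = 7.2; r = 9.4 − 7.2 = 2.2
F=5: d̂ = -8 + 3.8·5 = 11; r = 12 − 11 = 1
F=6: d̂ = -8 + 3.8·6 = 14.8; r = 11.9 − 14.8 = -2.9
F=7: d̂ = -8 + 3.8·7 = 18.6; r = 19.9 − 18.6 = 1.3
F=8: d̂ = -8 + 3.8·8 = 22.4; r = 22.4 − 22.4 = 0
F=9: d̂ = -8 + 3.8·9 = 26.2; r = 24.8 − 26.2 = -1.4
F=10: d̂ = -8 + 3.8·10 = 30; r = 31.1 − 30 = 1.1
SSE = 1.69 + 4.84 + 1 + 8.41 + 1.69 + 0 + 1.96 + 1.21 = 20.8
s = √(20.8/6) = 1.8619
r/s = 0 / 1.8619 = 0.000

0.000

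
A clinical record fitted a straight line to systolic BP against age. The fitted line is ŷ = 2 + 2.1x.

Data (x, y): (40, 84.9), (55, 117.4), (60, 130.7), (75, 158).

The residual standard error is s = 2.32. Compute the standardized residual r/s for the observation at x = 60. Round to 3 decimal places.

1.164

ŷ = 2 + 2.1·60 = 128
r = 130.7 − 128 = 2.7
r/s = 2.7 / 2.32 = 1.164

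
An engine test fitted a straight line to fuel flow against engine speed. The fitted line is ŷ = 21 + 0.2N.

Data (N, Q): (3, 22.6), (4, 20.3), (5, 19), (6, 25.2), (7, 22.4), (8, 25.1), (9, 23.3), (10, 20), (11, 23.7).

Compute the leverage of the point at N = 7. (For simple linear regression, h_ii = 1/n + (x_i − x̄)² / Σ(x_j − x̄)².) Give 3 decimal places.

N̄ = (3 + 4 + 5 + 6 + 7 + 8 + 9 + 10 + 11)/9 = 7
Σ(N − N̄)² = 16 + 9 + 4 + 1 + 0 + 1 + 4 + 9 + 16 = 60
h = 1/9 + (0)²/60 = 0.111111 + 0 = 0.111

h = 0.111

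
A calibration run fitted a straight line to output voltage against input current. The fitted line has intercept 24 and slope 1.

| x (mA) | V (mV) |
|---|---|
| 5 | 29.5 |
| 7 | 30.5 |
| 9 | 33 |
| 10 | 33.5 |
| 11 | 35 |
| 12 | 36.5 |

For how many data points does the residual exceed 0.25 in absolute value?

x=5: ŷ = 24 + 5 = 29; r = 29.5 − 29 = 0.5
x=7: ŷ = 24 + 7 = 31; r = 30.5 − 31 = -0.5
x=9: ŷ = 24 + 9 = 33; r = 33 − 33 = 0
x=10: ŷ = 24 + 10 = 34; r = 33.5 − 34 = -0.5
x=11: ŷ = 24 + 11 = 35; r = 35 − 35 = 0
x=12: ŷ = 24 + 12 = 36; r = 36.5 − 36 = 0.5
|r| > 0.25: x=5 (|r|=0.5), x=7 (|r|=0.5), x=10 (|r|=0.5), x=12 (|r|=0.5) → 4

4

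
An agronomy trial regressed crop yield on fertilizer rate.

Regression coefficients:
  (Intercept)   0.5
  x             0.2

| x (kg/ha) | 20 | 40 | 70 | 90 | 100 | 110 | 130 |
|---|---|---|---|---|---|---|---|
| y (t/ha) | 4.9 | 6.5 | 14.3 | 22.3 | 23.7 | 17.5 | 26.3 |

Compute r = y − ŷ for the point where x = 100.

r = 3.2

ŷ = 0.5 + 0.2·100 = 20.5
r = 23.7 − 20.5 = 3.2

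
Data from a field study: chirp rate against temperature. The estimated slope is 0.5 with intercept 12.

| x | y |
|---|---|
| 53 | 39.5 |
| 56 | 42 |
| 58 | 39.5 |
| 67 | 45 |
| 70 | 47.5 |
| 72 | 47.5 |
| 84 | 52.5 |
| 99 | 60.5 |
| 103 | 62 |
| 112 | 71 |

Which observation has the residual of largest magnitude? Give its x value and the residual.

x = 112, r = 3

x=53: ŷ = 12 + 0.5·53 = 38.5; r = 39.5 − 38.5 = 1
x=56: ŷ = 12 + 0.5·56 = 40; r = 42 − 40 = 2
x=58: ŷ = 12 + 0.5·58 = 41; r = 39.5 − 41 = -1.5
x=67: ŷ = 12 + 0.5·67 = 45.5; r = 45 − 45.5 = -0.5
x=70: ŷ = 12 + 0.5·70 = 47; r = 47.5 − 47 = 0.5
x=72: ŷ = 12 + 0.5·72 = 48; r = 47.5 − 48 = -0.5
x=84: ŷ = 12 + 0.5·84 = 54; r = 52.5 − 54 = -1.5
x=99: ŷ = 12 + 0.5·99 = 61.5; r = 60.5 − 61.5 = -1
x=103: ŷ = 12 + 0.5·103 = 63.5; r = 62 − 63.5 = -1.5
x=112: ŷ = 12 + 0.5·112 = 68; r = 71 − 68 = 3
Largest |r| is 3 at x = 112, residual 3.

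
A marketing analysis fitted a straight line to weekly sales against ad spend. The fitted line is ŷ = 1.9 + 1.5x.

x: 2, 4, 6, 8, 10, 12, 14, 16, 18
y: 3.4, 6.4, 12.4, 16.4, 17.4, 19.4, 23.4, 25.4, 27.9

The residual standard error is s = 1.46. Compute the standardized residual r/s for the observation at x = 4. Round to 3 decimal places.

ŷ = 1.9 + 1.5·4 = 7.9
r = 6.4 − 7.9 = -1.5
r/s = -1.5 / 1.46 = -1.027

-1.027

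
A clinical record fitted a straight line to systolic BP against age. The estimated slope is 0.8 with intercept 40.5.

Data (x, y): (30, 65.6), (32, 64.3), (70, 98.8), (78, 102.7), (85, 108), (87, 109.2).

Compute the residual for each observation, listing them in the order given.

x=30: ŷ = 40.5 + 0.8·30 = 64.5; r = 65.6 − 64.5 = 1.1
x=32: ŷ = 40.5 + 0.8·32 = 66.1; r = 64.3 − 66.1 = -1.8
x=70: ŷ = 40.5 + 0.8·70 = 96.5; r = 98.8 − 96.5 = 2.3
x=78: ŷ = 40.5 + 0.8·78 = 102.9; r = 102.7 − 102.9 = -0.2
x=85: ŷ = 40.5 + 0.8·85 = 108.5; r = 108 − 108.5 = -0.5
x=87: ŷ = 40.5 + 0.8·87 = 110.1; r = 109.2 − 110.1 = -0.9

1.1, -1.8, 2.3, -0.2, -0.5, -0.9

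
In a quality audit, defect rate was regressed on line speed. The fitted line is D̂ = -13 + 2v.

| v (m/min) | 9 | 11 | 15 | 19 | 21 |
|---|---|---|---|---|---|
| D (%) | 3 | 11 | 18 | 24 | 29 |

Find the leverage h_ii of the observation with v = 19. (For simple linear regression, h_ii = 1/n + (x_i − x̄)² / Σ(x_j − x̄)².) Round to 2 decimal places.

v̄ = (9 + 11 + 15 + 19 + 21)/5 = 15
Σ(v − v̄)² = 36 + 16 + 0 + 16 + 36 = 104
h = 1/5 + (4)²/104 = 0.2 + 0.153846 = 0.35

h = 0.35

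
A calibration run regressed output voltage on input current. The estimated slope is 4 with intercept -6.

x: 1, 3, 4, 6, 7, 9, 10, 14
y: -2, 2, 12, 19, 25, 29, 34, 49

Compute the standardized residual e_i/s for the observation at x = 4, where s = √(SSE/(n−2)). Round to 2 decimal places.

0.87

x=1: ŷ = -6 + 4·1 = -2; e = -2 − (-2) = 0
x=3: ŷ = -6 + 4·3 = 6; e = 2 − 6 = -4
x=4: ŷ = -6 + 4·4 = 10; e = 12 − 10 = 2
x=6: ŷ = -6 + 4·6 = 18; e = 19 − 18 = 1
x=7: ŷ = -6 + 4·7 = 22; e = 25 − 22 = 3
x=9: ŷ = -6 + 4·9 = 30; e = 29 − 30 = -1
x=10: ŷ = -6 + 4·10 = 34; e = 34 − 34 = 0
x=14: ŷ = -6 + 4·14 = 50; e = 49 − 50 = -1
SSE = 0 + 16 + 4 + 1 + 9 + 1 + 0 + 1 = 32
s = √(32/6) = 2.3094
e/s = 2 / 2.3094 = 0.87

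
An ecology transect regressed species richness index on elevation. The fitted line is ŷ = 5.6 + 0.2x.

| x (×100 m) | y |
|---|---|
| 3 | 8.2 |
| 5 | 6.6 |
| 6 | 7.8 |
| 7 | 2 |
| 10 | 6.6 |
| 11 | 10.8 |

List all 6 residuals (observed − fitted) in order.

2, 0, 1, -5, -1, 3

x=3: ŷ = 5.6 + 0.2·3 = 6.2; r = 8.2 − 6.2 = 2
x=5: ŷ = 5.6 + 0.2·5 = 6.6; r = 6.6 − 6.6 = 0
x=6: ŷ = 5.6 + 0.2·6 = 6.8; r = 7.8 − 6.8 = 1
x=7: ŷ = 5.6 + 0.2·7 = 7; r = 2 − 7 = -5
x=10: ŷ = 5.6 + 0.2·10 = 7.6; r = 6.6 − 7.6 = -1
x=11: ŷ = 5.6 + 0.2·11 = 7.8; r = 10.8 − 7.8 = 3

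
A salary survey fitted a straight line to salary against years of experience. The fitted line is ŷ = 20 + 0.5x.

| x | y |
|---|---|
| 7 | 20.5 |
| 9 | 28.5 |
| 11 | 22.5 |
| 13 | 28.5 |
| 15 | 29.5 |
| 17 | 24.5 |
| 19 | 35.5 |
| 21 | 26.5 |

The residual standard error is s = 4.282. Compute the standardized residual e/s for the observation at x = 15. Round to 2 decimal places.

ŷ = 20 + 0.5·15 = 27.5
e = 29.5 − 27.5 = 2
e/s = 2 / 4.282 = 0.47

0.47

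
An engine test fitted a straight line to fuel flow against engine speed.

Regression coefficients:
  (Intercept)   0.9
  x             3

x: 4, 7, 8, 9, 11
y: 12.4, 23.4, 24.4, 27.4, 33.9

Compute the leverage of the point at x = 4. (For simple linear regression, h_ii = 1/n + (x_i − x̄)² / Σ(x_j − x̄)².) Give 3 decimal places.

h = 0.739

x̄ = (4 + 7 + 8 + 9 + 11)/5 = 7.8
Σ(x − x̄)² = 14.44 + 0.64 + 0.04 + 1.44 + 10.24 = 26.8
h = 1/5 + (-3.8)²/26.8 = 0.2 + 0.538806 = 0.739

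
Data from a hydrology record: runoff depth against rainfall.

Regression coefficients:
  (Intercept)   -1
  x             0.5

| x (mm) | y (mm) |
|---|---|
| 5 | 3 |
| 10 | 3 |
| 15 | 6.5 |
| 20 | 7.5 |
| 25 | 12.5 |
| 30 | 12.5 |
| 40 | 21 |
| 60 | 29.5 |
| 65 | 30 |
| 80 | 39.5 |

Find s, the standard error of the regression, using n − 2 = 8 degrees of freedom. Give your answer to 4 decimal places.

s = 1.3919

x=5: ŷ = -1 + 0.5·5 = 1.5; r = 3 − 1.5 = 1.5
x=10: ŷ = -1 + 0.5·10 = 4; r = 3 − 4 = -1
x=15: ŷ = -1 + 0.5·15 = 6.5; r = 6.5 − 6.5 = 0
x=20: ŷ = -1 + 0.5·20 = 9; r = 7.5 − 9 = -1.5
x=25: ŷ = -1 + 0.5·25 = 11.5; r = 12.5 − 11.5 = 1
x=30: ŷ = -1 + 0.5·30 = 14; r = 12.5 − 14 = -1.5
x=40: ŷ = -1 + 0.5·40 = 19; r = 21 − 19 = 2
x=60: ŷ = -1 + 0.5·60 = 29; r = 29.5 − 29 = 0.5
x=65: ŷ = -1 + 0.5·65 = 31.5; r = 30 − 31.5 = -1.5
x=80: ŷ = -1 + 0.5·80 = 39; r = 39.5 − 39 = 0.5
SSE = 2.25 + 1 + 0 + 2.25 + 1 + 2.25 + 4 + 0.25 + 2.25 + 0.25 = 15.5
s = √(15.5/8) = √1.9375 ≈ 1.3919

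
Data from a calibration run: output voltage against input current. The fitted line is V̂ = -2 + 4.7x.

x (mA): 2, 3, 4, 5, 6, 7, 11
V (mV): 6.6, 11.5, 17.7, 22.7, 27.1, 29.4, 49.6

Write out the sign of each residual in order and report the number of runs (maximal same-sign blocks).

3 runs

x=2: V̂ = -2 + 4.7·2 = 7.4; e = 6.6 − 7.4 = -0.8
x=3: V̂ = -2 + 4.7·3 = 12.1; e = 11.5 − 12.1 = -0.6
x=4: V̂ = -2 + 4.7·4 = 16.8; e = 17.7 − 16.8 = 0.9
x=5: V̂ = -2 + 4.7·5 = 21.5; e = 22.7 − 21.5 = 1.2
x=6: V̂ = -2 + 4.7·6 = 26.2; e = 27.1 − 26.2 = 0.9
x=7: V̂ = -2 + 4.7·7 = 30.9; e = 29.4 − 30.9 = -1.5
x=11: V̂ = -2 + 4.7·11 = 49.7; e = 49.6 − 49.7 = -0.1
Signs: − − + + + − −
Runs: −×2, +×3, −×2 → 3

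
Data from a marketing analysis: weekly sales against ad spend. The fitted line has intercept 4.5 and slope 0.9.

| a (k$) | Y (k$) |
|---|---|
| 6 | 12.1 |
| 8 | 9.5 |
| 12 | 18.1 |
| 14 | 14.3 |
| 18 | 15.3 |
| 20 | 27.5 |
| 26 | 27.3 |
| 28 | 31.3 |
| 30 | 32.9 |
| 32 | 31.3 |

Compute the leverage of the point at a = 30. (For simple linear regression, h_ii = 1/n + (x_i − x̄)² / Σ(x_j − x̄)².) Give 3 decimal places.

ā = (6 + 8 + 12 + 14 + 18 + 20 + 26 + 28 + 30 + 32)/10 = 19.4
Σ(a − ā)² = 179.56 + 129.96 + 54.76 + 29.16 + 1.96 + 0.36 + 43.56 + 73.96 + 112.36 + 158.76 = 784.4
h = 1/10 + (10.6)²/784.4 = 0.1 + 0.143243 = 0.243

h = 0.243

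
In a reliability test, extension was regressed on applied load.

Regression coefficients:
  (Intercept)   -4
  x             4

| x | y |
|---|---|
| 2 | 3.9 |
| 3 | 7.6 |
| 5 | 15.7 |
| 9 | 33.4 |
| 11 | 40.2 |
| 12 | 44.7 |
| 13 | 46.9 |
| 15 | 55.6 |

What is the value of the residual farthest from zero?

x=2: ŷ = -4 + 4·2 = 4; r = 3.9 − 4 = -0.1
x=3: ŷ = -4 + 4·3 = 8; r = 7.6 − 8 = -0.4
x=5: ŷ = -4 + 4·5 = 16; r = 15.7 − 16 = -0.3
x=9: ŷ = -4 + 4·9 = 32; r = 33.4 − 32 = 1.4
x=11: ŷ = -4 + 4·11 = 40; r = 40.2 − 40 = 0.2
x=12: ŷ = -4 + 4·12 = 44; r = 44.7 − 44 = 0.7
x=13: ŷ = -4 + 4·13 = 48; r = 46.9 − 48 = -1.1
x=15: ŷ = -4 + 4·15 = 56; r = 55.6 − 56 = -0.4
Largest |r| is 1.4 at x = 9, residual 1.4.

r = 1.4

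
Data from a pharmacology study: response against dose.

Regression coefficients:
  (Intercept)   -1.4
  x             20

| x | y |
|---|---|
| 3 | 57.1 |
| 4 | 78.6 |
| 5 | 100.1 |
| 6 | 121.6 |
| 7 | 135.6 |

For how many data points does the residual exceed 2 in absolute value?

2

x=3: ŷ = -1.4 + 20·3 = 58.6; r = 57.1 − 58.6 = -1.5
x=4: ŷ = -1.4 + 20·4 = 78.6; r = 78.6 − 78.6 = 0
x=5: ŷ = -1.4 + 20·5 = 98.6; r = 100.1 − 98.6 = 1.5
x=6: ŷ = -1.4 + 20·6 = 118.6; r = 121.6 − 118.6 = 3
x=7: ŷ = -1.4 + 20·7 = 138.6; r = 135.6 − 138.6 = -3
|r| > 2: x=6 (|r|=3), x=7 (|r|=3) → 2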